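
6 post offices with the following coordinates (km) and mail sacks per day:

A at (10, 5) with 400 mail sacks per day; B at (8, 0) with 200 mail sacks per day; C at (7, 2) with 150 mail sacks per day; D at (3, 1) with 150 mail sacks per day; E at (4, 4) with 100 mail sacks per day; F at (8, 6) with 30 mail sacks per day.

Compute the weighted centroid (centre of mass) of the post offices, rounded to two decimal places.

(7.51, 2.94)

The minimiser of Σwᵢ‖p−pᵢ‖² is the weighted centroid p* = (Σwᵢpᵢ)/(Σwᵢ).
Σwᵢ = 1030.
Σwᵢxᵢ = 400·10 + 200·8 + 150·7 + 150·3 + 100·4 + 30·8 = 7740.
Σwᵢyᵢ = 400·5 + 200·0 + 150·2 + 150·1 + 100·4 + 30·6 = 3030.
x* = 7740/1030 = 7.51, y* = 3030/1030 = 2.94.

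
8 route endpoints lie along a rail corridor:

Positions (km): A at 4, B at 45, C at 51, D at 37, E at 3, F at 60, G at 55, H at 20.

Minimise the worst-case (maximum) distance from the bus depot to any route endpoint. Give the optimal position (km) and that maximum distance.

The 1-center on a line is the midpoint of the two extreme points: leftmost at 3, rightmost at 60.
Optimal location = (3 + 60)/2 = 31.5; maximum distance = (60 − 3)/2 = 28.5.

location 31.5, max distance 28.5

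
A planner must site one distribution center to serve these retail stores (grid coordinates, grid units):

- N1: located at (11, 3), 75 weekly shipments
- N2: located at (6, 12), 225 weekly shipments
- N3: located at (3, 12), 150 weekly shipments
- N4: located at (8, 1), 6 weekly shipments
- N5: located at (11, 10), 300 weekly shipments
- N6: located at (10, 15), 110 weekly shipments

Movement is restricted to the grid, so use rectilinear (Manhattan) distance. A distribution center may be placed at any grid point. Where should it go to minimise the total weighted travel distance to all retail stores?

Manhattan distance separates: Σwᵢ(|x−xᵢ|+|y−yᵢ|) = Σwᵢ|x−xᵢ| + Σwᵢ|y−yᵢ|, so x and y are optimised independently as 1-D weighted medians.
Total weight W = 866; half = 433.
x-coordinate, sorted with cumulative weight:
  x=3 (N3, w=150) cum 150
  x=6 (N2, w=225) cum 375
  x=8 (N4, w=6) cum 381
  x=10 (N6, w=110) cum 491  ← median
  x=11 (N1, w=75) cum 566
  x=11 (N5, w=300) cum 866
⇒ x* = 10
y-coordinate, sorted with cumulative weight:
  y=1 (N4, w=6) cum 6
  y=3 (N1, w=75) cum 81
  y=10 (N5, w=300) cum 381
  y=12 (N2, w=225) cum 606  ← median
  y=12 (N3, w=150) cum 756
  y=15 (N6, w=110) cum 866
⇒ y* = 12

(10, 12)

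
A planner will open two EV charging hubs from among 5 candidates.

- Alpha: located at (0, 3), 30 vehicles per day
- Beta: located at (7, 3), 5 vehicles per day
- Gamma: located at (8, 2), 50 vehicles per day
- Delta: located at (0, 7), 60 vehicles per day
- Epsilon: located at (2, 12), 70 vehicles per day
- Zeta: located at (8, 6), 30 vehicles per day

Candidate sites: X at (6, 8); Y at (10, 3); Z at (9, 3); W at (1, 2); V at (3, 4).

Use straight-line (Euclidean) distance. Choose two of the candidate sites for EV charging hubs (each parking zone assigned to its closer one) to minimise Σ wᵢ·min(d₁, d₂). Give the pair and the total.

Evaluate every pair (each demand assigned to the nearer of the two):
  {Z, V}: total = 1089.4
  {X, V}: total = 1120.1
  {Y, V}: total = 1148.8
  {X, Z}: total = 1160.8
  {X, W}: total = 1170.9
  {X, Y}: total = 1206.9
  {Z, W}: total = 1227.4
  {Y, W}: total = 1286.8
  {W, V}: total = 1312.8
  {Y, Z}: total = 1834.6
Best pair: {Z, V} with total 1089.4.

{Z, V}, total 1089.4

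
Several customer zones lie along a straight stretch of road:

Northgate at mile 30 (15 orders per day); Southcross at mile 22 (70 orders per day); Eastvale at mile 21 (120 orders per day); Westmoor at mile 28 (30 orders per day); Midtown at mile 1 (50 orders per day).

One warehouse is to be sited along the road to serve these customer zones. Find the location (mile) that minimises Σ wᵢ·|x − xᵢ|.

x = 21

For a sum of weighted absolute distances on a line, the optimum is the weighted median (not the mean). Total weight W = 285; half-weight = 142.5.
Sort by position and accumulate weight:
  mile 1 (Midtown, w=50) → cum 50
  mile 21 (Eastvale, w=120) → cum 170  ≥ 142.5 → median here
  mile 22 (Southcross, w=70) → cum 240
  mile 28 (Westmoor, w=30) → cum 270
  mile 30 (Northgate, w=15) → cum 285
Optimal location: mile 21.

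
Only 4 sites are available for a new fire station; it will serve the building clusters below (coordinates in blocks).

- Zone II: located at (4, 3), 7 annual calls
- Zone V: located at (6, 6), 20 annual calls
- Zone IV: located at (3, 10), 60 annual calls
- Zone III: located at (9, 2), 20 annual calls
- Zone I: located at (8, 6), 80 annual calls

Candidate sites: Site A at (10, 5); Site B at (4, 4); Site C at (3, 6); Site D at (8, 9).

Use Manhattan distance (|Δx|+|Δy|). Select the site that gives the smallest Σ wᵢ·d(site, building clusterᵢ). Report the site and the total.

Site C, total 928 blocks

Total weighted distance at each candidate:
  Site A (10, 5): total = 1196
  Site B (4, 4): total = 1127
  Site C (3, 6): total = 928
  Site D (8, 9): total = 930
Minimum is at Site C with total 928 blocks.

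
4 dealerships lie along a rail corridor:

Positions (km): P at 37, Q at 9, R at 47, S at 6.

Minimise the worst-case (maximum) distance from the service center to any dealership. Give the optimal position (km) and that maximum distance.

The 1-center on a line is the midpoint of the two extreme points: leftmost at 6, rightmost at 47.
Optimal location = (6 + 47)/2 = 26.5; maximum distance = (47 − 6)/2 = 20.5.

location 26.5, max distance 20.5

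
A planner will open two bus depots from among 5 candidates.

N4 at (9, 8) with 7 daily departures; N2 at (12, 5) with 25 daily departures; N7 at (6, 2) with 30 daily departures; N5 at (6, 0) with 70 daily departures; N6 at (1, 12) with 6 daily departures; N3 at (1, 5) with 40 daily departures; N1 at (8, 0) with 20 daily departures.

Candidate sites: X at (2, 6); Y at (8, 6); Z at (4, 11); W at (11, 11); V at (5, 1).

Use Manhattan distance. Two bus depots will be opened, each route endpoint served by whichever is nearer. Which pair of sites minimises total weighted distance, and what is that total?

{X, V}, total 740

Evaluate every pair (each demand assigned to the nearer of the two):
  {X, V}: total = 740
  {Y, V}: total = 824
  {W, V}: total = 876
  {Z, V}: total = 955
  {X, Y}: total = 1128
  {Y, Z}: total = 1350
  {Y, W}: total = 1392
  {X, W}: total = 1512
  {X, Z}: total = 1615
  {Z, W}: total = 2114
Best pair: {X, V} with total 740.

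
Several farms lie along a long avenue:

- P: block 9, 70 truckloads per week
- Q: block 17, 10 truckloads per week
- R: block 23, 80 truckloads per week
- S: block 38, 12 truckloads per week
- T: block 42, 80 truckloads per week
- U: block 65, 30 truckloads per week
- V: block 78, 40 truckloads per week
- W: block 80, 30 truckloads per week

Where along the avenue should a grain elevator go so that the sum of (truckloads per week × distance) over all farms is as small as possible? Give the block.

For a sum of weighted absolute distances on a line, the optimum is the weighted median (not the mean). Total weight W = 352; half-weight = 176.
Sort by position and accumulate weight:
  block 9 (P, w=70) → cum 70
  block 17 (Q, w=10) → cum 80
  block 23 (R, w=80) → cum 160
  block 38 (S, w=12) → cum 172
  block 42 (T, w=80) → cum 252  ≥ 176 → median here
  block 65 (U, w=30) → cum 282
  block 78 (V, w=40) → cum 322
  block 80 (W, w=30) → cum 352
Optimal location: block 42.

x = 42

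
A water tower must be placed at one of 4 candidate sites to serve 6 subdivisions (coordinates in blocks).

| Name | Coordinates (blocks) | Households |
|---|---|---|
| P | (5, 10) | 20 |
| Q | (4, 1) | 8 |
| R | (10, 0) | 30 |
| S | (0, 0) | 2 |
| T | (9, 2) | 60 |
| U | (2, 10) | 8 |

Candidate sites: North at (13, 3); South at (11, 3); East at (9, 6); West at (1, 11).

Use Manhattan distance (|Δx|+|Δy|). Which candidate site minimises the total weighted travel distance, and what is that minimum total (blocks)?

South, total 788 blocks

Total weighted distance at each candidate:
  North (13, 3): total = 1044
  South (11, 3): total = 788
  East (9, 6): total = 808
  West (1, 11): total = 1864
Minimum is at South with total 788 blocks.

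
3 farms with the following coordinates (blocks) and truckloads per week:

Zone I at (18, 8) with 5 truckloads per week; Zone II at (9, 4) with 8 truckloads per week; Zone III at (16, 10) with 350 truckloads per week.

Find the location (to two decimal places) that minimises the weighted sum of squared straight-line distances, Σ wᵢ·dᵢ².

(15.87, 9.84)

The minimiser of Σwᵢ‖p−pᵢ‖² is the weighted centroid p* = (Σwᵢpᵢ)/(Σwᵢ).
Σwᵢ = 363.
Σwᵢxᵢ = 5·18 + 8·9 + 350·16 = 5762.
Σwᵢyᵢ = 5·8 + 8·4 + 350·10 = 3572.
x* = 5762/363 = 15.87, y* = 3572/363 = 9.84.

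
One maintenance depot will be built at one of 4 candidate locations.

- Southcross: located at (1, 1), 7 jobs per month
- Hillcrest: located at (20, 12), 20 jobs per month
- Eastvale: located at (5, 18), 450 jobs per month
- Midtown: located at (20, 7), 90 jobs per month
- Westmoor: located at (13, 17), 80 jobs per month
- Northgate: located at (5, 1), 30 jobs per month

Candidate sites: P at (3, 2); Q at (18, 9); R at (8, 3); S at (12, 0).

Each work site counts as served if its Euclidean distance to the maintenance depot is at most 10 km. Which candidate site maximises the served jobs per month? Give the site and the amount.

Q, covering 190

Coverage radius r = 10 km; a point is covered iff (Δx)²+(Δy)² ≤ 10² = 100.
  P (3, 2): covers {Southcross, Northgate} → 37
  Q (18, 9): covers {Hillcrest, Midtown, Westmoor} → 190
  R (8, 3): covers {Southcross, Northgate} → 37
  S (12, 0): covers {Northgate} → 30
Maximum coverage at Q: 190 jobs per month.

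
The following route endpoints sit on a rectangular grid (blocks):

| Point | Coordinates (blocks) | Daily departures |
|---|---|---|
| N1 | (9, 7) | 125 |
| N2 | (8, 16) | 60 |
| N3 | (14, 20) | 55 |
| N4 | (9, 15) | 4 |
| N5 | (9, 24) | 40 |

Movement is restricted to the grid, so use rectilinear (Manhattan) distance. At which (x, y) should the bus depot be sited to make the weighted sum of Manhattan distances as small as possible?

(9, 16)

Manhattan distance separates: Σwᵢ(|x−xᵢ|+|y−yᵢ|) = Σwᵢ|x−xᵢ| + Σwᵢ|y−yᵢ|, so x and y are optimised independently as 1-D weighted medians.
Total weight W = 284; half = 142.
x-coordinate, sorted with cumulative weight:
  x=8 (N2, w=60) cum 60
  x=9 (N1, w=125) cum 185  ← median
  x=9 (N4, w=4) cum 189
  x=9 (N5, w=40) cum 229
  x=14 (N3, w=55) cum 284
⇒ x* = 9
y-coordinate, sorted with cumulative weight:
  y=7 (N1, w=125) cum 125
  y=15 (N4, w=4) cum 129
  y=16 (N2, w=60) cum 189  ← median
  y=20 (N3, w=55) cum 244
  y=24 (N5, w=40) cum 284
⇒ y* = 16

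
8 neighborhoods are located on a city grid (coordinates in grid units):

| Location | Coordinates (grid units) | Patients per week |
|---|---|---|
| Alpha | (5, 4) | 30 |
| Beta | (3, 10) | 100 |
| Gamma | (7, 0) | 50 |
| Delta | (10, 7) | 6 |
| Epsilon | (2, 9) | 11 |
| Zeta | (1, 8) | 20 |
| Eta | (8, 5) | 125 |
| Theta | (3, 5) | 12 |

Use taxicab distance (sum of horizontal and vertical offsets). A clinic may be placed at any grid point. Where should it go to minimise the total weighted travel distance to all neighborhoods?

Manhattan distance separates: Σwᵢ(|x−xᵢ|+|y−yᵢ|) = Σwᵢ|x−xᵢ| + Σwᵢ|y−yᵢ|, so x and y are optimised independently as 1-D weighted medians.
Total weight W = 354; half = 177.
x-coordinate, sorted with cumulative weight:
  x=1 (Zeta, w=20) cum 20
  x=2 (Epsilon, w=11) cum 31
  x=3 (Beta, w=100) cum 131
  x=3 (Theta, w=12) cum 143
  x=5 (Alpha, w=30) cum 173
  x=7 (Gamma, w=50) cum 223  ← median
  x=8 (Eta, w=125) cum 348
  x=10 (Delta, w=6) cum 354
⇒ x* = 7
y-coordinate, sorted with cumulative weight:
  y=0 (Gamma, w=50) cum 50
  y=4 (Alpha, w=30) cum 80
  y=5 (Eta, w=125) cum 205  ← median
  y=5 (Theta, w=12) cum 217
  y=7 (Delta, w=6) cum 223
  y=8 (Zeta, w=20) cum 243
  y=9 (Epsilon, w=11) cum 254
  y=10 (Beta, w=100) cum 354
⇒ y* = 5

(7, 5)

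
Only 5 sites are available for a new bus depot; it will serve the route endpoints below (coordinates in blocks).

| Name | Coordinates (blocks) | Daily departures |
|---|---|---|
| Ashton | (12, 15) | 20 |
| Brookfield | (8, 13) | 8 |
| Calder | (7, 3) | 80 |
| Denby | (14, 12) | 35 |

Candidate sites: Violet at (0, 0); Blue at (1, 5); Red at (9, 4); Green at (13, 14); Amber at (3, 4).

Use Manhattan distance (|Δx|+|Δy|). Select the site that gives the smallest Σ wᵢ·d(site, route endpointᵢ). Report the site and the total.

Red, total 1055 blocks

Total weighted distance at each candidate:
  Violet (0, 0): total = 2418
  Blue (1, 5): total = 1880
  Red (9, 4): total = 1055
  Green (13, 14): total = 1553
  Amber (3, 4): total = 1577
Minimum is at Red with total 1055 blocks.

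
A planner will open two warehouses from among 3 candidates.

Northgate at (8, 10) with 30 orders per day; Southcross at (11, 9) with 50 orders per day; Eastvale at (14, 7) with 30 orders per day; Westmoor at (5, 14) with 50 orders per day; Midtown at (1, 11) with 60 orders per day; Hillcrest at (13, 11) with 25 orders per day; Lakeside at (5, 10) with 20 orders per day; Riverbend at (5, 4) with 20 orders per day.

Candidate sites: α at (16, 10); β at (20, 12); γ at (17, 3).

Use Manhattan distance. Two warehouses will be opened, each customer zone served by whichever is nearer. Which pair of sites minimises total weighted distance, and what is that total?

{α, γ}, total 2980

Evaluate every pair (each demand assigned to the nearer of the two):
  {α, γ}: total = 2980
  {α, β}: total = 3060
  {β, γ}: total = 4080
Best pair: {α, γ} with total 2980.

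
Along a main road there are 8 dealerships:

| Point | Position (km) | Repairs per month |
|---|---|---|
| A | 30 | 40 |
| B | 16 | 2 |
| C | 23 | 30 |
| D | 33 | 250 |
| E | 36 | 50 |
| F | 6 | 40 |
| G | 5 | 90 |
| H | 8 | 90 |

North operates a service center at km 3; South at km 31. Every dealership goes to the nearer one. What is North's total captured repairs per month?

222

The indifferent point is the midpoint (3+31)/2 = 17; dealerships left of it (closer to North at 3) go to North, those right go to South.
  G at 5 (w=90) → North
  F at 6 (w=40) → North
  H at 8 (w=90) → North
  B at 16 (w=2) → North
  C at 23 (w=30) → South
  A at 30 (w=40) → South
  D at 33 (w=250) → South
  E at 36 (w=50) → South
North captures 222; South captures 370.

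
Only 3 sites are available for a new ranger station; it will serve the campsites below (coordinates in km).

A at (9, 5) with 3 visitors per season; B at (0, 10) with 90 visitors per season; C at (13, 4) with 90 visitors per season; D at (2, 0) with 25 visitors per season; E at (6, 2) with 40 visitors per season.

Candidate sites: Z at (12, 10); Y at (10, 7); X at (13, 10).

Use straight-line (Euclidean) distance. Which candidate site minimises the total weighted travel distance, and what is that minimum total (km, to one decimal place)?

Total weighted distance at each candidate:
  Z (12, 10): total = 2398.5
  Y (10, 7): total = 1850.1
  X (13, 10): total = 2526.1
Minimum is at Y with total 1850.1 km.

Y, total 1850.1 km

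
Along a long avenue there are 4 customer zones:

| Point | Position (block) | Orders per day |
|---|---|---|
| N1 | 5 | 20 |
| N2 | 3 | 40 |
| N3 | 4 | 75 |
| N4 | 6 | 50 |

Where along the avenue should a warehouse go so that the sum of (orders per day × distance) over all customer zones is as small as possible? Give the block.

For a sum of weighted absolute distances on a line, the optimum is the weighted median (not the mean). Total weight W = 185; half-weight = 92.5.
Sort by position and accumulate weight:
  block 3 (N2, w=40) → cum 40
  block 4 (N3, w=75) → cum 115  ≥ 92.5 → median here
  block 5 (N1, w=20) → cum 135
  block 6 (N4, w=50) → cum 185
Optimal location: block 4.

x = 4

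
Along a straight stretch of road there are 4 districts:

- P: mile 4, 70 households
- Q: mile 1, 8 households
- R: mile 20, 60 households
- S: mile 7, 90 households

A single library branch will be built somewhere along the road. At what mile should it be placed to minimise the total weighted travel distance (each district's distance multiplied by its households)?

For a sum of weighted absolute distances on a line, the optimum is the weighted median (not the mean). Total weight W = 228; half-weight = 114.
Sort by position and accumulate weight:
  mile 1 (Q, w=8) → cum 8
  mile 4 (P, w=70) → cum 78
  mile 7 (S, w=90) → cum 168  ≥ 114 → median here
  mile 20 (R, w=60) → cum 228
Optimal location: mile 7.

x = 7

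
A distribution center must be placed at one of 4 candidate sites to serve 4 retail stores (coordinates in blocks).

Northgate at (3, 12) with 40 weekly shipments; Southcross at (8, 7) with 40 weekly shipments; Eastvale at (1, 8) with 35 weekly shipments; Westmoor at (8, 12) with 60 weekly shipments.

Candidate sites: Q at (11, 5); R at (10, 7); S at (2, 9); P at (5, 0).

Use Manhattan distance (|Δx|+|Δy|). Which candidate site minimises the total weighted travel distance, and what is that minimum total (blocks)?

Total weighted distance at each candidate:
  Q (11, 5): total = 1855
  R (10, 7): total = 1330
  S (2, 9): total = 1090
  P (5, 0): total = 2280
Minimum is at S with total 1090 blocks.

S, total 1090 blocks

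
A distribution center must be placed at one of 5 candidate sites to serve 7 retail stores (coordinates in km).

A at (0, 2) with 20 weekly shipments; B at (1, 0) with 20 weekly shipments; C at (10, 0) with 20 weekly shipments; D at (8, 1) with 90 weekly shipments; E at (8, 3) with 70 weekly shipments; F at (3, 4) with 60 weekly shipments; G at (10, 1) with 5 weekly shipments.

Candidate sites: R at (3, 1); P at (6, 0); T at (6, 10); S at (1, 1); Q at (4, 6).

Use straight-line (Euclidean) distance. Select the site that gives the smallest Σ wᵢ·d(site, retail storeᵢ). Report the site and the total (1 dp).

Total weighted distance at each candidate:
  R (3, 1): total = 1291.3
  P (6, 0): total = 1080.7
  T (6, 10): total = 2430.1
  S (1, 1): total = 1630.3
  Q (4, 6): total = 1516.5
Minimum is at P with total 1080.7 km.

P, total 1080.7 km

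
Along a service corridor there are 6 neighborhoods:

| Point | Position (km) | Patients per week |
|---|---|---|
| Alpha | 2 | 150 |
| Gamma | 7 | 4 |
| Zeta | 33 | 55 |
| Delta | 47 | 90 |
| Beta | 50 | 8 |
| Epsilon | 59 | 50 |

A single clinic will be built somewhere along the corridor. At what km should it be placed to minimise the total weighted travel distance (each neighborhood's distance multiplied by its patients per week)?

For a sum of weighted absolute distances on a line, the optimum is the weighted median (not the mean). Total weight W = 357; half-weight = 178.5.
Sort by position and accumulate weight:
  km 2 (Alpha, w=150) → cum 150
  km 7 (Gamma, w=4) → cum 154
  km 33 (Zeta, w=55) → cum 209  ≥ 178.5 → median here
  km 47 (Delta, w=90) → cum 299
  km 50 (Beta, w=8) → cum 307
  km 59 (Epsilon, w=50) → cum 357
Optimal location: km 33.

x = 33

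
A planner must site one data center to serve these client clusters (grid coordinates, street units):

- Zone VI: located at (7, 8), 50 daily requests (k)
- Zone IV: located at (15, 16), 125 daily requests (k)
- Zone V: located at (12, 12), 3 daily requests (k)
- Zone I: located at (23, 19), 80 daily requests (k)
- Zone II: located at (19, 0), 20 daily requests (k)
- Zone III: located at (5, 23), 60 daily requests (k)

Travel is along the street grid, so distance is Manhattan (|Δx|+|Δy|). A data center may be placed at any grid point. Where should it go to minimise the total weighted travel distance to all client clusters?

Manhattan distance separates: Σwᵢ(|x−xᵢ|+|y−yᵢ|) = Σwᵢ|x−xᵢ| + Σwᵢ|y−yᵢ|, so x and y are optimised independently as 1-D weighted medians.
Total weight W = 338; half = 169.
x-coordinate, sorted with cumulative weight:
  x=5 (Zone III, w=60) cum 60
  x=7 (Zone VI, w=50) cum 110
  x=12 (Zone V, w=3) cum 113
  x=15 (Zone IV, w=125) cum 238  ← median
  x=19 (Zone II, w=20) cum 258
  x=23 (Zone I, w=80) cum 338
⇒ x* = 15
y-coordinate, sorted with cumulative weight:
  y=0 (Zone II, w=20) cum 20
  y=8 (Zone VI, w=50) cum 70
  y=12 (Zone V, w=3) cum 73
  y=16 (Zone IV, w=125) cum 198  ← median
  y=19 (Zone I, w=80) cum 278
  y=23 (Zone III, w=60) cum 338
⇒ y* = 16

(15, 16)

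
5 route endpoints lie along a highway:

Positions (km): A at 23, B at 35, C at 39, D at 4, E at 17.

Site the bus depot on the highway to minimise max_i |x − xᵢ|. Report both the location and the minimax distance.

The 1-center on a line is the midpoint of the two extreme points: leftmost at 4, rightmost at 39.
Optimal location = (4 + 39)/2 = 21.5; maximum distance = (39 − 4)/2 = 17.5.

location 21.5, max distance 17.5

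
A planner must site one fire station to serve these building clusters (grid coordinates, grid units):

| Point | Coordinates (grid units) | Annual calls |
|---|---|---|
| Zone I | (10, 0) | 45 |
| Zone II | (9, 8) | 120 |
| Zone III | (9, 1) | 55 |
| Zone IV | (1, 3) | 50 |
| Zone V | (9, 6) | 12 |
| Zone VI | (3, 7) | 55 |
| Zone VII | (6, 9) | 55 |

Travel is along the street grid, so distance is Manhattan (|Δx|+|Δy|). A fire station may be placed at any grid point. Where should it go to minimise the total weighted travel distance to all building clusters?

(9, 7)

Manhattan distance separates: Σwᵢ(|x−xᵢ|+|y−yᵢ|) = Σwᵢ|x−xᵢ| + Σwᵢ|y−yᵢ|, so x and y are optimised independently as 1-D weighted medians.
Total weight W = 392; half = 196.
x-coordinate, sorted with cumulative weight:
  x=1 (Zone IV, w=50) cum 50
  x=3 (Zone VI, w=55) cum 105
  x=6 (Zone VII, w=55) cum 160
  x=9 (Zone II, w=120) cum 280  ← median
  x=9 (Zone III, w=55) cum 335
  x=9 (Zone V, w=12) cum 347
  x=10 (Zone I, w=45) cum 392
⇒ x* = 9
y-coordinate, sorted with cumulative weight:
  y=0 (Zone I, w=45) cum 45
  y=1 (Zone III, w=55) cum 100
  y=3 (Zone IV, w=50) cum 150
  y=6 (Zone V, w=12) cum 162
  y=7 (Zone VI, w=55) cum 217  ← median
  y=8 (Zone II, w=120) cum 337
  y=9 (Zone VII, w=55) cum 392
⇒ y* = 7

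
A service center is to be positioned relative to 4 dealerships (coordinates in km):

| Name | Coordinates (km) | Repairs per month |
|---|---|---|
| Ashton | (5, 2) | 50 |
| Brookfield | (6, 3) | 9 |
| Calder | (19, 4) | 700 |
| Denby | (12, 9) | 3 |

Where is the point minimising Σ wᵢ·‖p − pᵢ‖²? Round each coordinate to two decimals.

The minimiser of Σwᵢ‖p−pᵢ‖² is the weighted centroid p* = (Σwᵢpᵢ)/(Σwᵢ).
Σwᵢ = 762.
Σwᵢxᵢ = 50·5 + 9·6 + 700·19 + 3·12 = 13640.
Σwᵢyᵢ = 50·2 + 9·3 + 700·4 + 3·9 = 2954.
x* = 13640/762 = 17.90, y* = 2954/762 = 3.88.

(17.90, 3.88)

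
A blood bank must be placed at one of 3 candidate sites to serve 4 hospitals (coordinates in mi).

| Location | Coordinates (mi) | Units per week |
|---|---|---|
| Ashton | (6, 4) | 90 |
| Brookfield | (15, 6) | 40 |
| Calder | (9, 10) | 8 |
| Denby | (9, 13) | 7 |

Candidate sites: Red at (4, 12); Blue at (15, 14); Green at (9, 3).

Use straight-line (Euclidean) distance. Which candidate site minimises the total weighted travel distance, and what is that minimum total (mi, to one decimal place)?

Total weighted distance at each candidate:
  Red (4, 12): total = 1322.1
  Blue (15, 14): total = 1631.1
  Green (9, 3): total = 678.9
Minimum is at Green with total 678.9 mi.

Green, total 678.9 mi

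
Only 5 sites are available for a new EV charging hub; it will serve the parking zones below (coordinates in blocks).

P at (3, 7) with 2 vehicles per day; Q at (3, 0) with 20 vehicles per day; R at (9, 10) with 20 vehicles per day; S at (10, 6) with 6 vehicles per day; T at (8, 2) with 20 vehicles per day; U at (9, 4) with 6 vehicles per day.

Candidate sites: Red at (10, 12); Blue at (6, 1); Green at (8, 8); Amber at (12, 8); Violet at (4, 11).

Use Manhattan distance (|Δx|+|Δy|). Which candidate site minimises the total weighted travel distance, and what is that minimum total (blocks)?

Blue, total 488 blocks

Total weighted distance at each candidate:
  Red (10, 12): total = 794
  Blue (6, 1): total = 488
  Green (8, 8): total = 506
  Amber (12, 8): total = 726
  Violet (4, 11): total = 768
Minimum is at Blue with total 488 blocks.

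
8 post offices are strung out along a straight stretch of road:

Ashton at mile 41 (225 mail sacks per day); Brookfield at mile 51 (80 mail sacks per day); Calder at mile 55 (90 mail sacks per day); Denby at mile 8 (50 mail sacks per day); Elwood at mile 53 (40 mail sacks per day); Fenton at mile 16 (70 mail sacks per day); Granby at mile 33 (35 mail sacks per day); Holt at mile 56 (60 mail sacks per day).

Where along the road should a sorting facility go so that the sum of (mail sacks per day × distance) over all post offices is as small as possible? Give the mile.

x = 41

For a sum of weighted absolute distances on a line, the optimum is the weighted median (not the mean). Total weight W = 650; half-weight = 325.
Sort by position and accumulate weight:
  mile 8 (Denby, w=50) → cum 50
  mile 16 (Fenton, w=70) → cum 120
  mile 33 (Granby, w=35) → cum 155
  mile 41 (Ashton, w=225) → cum 380  ≥ 325 → median here
  mile 51 (Brookfield, w=80) → cum 460
  mile 53 (Elwood, w=40) → cum 500
  mile 55 (Calder, w=90) → cum 590
  mile 56 (Holt, w=60) → cum 650
Optimal location: mile 41.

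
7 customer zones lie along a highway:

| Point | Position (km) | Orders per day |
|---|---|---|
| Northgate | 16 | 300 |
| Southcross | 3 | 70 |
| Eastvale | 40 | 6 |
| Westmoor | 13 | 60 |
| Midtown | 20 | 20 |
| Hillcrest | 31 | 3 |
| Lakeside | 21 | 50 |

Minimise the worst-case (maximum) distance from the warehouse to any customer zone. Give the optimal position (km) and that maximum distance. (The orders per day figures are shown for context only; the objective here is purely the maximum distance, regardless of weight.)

location 21.5, max distance 18.5

The 1-center on a line is the midpoint of the two extreme points: leftmost at 3, rightmost at 40.
Optimal location = (3 + 40)/2 = 21.5; maximum distance = (40 − 3)/2 = 18.5.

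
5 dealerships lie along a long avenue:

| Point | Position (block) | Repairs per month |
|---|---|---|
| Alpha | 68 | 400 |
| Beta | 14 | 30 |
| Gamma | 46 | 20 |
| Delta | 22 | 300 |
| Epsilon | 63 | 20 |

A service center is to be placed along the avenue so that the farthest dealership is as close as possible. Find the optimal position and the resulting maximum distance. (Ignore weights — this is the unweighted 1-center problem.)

location 41, max distance 27

The 1-center on a line is the midpoint of the two extreme points: leftmost at 14, rightmost at 68.
Optimal location = (14 + 68)/2 = 41; maximum distance = (68 − 14)/2 = 27.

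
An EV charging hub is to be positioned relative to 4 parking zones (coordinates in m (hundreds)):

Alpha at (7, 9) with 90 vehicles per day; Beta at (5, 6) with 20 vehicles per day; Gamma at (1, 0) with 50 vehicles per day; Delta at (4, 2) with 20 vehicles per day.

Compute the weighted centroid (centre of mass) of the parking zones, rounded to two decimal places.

(4.78, 5.39)

The minimiser of Σwᵢ‖p−pᵢ‖² is the weighted centroid p* = (Σwᵢpᵢ)/(Σwᵢ).
Σwᵢ = 180.
Σwᵢxᵢ = 90·7 + 20·5 + 50·1 + 20·4 = 860.
Σwᵢyᵢ = 90·9 + 20·6 + 50·0 + 20·2 = 970.
x* = 860/180 = 4.78, y* = 970/180 = 5.39.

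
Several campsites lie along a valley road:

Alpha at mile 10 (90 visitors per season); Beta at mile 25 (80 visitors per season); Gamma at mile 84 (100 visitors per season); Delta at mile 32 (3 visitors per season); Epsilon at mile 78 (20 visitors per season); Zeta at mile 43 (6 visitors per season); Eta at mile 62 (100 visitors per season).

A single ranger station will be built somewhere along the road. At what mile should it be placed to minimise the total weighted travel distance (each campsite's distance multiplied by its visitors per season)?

x = 62

For a sum of weighted absolute distances on a line, the optimum is the weighted median (not the mean). Total weight W = 399; half-weight = 199.5.
Sort by position and accumulate weight:
  mile 10 (Alpha, w=90) → cum 90
  mile 25 (Beta, w=80) → cum 170
  mile 32 (Delta, w=3) → cum 173
  mile 43 (Zeta, w=6) → cum 179
  mile 62 (Eta, w=100) → cum 279  ≥ 199.5 → median here
  mile 78 (Epsilon, w=20) → cum 299
  mile 84 (Gamma, w=100) → cum 399
Optimal location: mile 62.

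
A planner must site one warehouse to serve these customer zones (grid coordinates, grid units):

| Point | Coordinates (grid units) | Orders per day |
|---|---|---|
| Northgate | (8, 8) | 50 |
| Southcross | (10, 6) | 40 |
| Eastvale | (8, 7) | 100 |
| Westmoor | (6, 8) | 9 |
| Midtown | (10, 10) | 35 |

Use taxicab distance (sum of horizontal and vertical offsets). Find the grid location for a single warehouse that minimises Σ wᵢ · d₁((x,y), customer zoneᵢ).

(8, 7)

Manhattan distance separates: Σwᵢ(|x−xᵢ|+|y−yᵢ|) = Σwᵢ|x−xᵢ| + Σwᵢ|y−yᵢ|, so x and y are optimised independently as 1-D weighted medians.
Total weight W = 234; half = 117.
x-coordinate, sorted with cumulative weight:
  x=6 (Westmoor, w=9) cum 9
  x=8 (Northgate, w=50) cum 59
  x=8 (Eastvale, w=100) cum 159  ← median
  x=10 (Southcross, w=40) cum 199
  x=10 (Midtown, w=35) cum 234
⇒ x* = 8
y-coordinate, sorted with cumulative weight:
  y=6 (Southcross, w=40) cum 40
  y=7 (Eastvale, w=100) cum 140  ← median
  y=8 (Northgate, w=50) cum 190
  y=8 (Westmoor, w=9) cum 199
  y=10 (Midtown, w=35) cum 234
⇒ y* = 7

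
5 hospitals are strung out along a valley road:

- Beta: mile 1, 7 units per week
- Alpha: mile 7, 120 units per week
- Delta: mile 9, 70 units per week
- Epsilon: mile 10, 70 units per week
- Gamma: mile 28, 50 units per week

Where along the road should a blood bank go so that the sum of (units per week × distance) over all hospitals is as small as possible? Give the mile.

For a sum of weighted absolute distances on a line, the optimum is the weighted median (not the mean). Total weight W = 317; half-weight = 158.5.
Sort by position and accumulate weight:
  mile 1 (Beta, w=7) → cum 7
  mile 7 (Alpha, w=120) → cum 127
  mile 9 (Delta, w=70) → cum 197  ≥ 158.5 → median here
  mile 10 (Epsilon, w=70) → cum 267
  mile 28 (Gamma, w=50) → cum 317
Optimal location: mile 9.

x = 9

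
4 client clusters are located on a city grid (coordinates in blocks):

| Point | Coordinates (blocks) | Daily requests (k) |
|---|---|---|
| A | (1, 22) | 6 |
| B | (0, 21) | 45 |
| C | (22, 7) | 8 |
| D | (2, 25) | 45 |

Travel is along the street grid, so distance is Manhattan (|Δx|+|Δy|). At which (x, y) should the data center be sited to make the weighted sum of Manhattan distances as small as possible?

(2, 21)

Manhattan distance separates: Σwᵢ(|x−xᵢ|+|y−yᵢ|) = Σwᵢ|x−xᵢ| + Σwᵢ|y−yᵢ|, so x and y are optimised independently as 1-D weighted medians.
Total weight W = 104; half = 52.
x-coordinate, sorted with cumulative weight:
  x=0 (B, w=45) cum 45
  x=1 (A, w=6) cum 51
  x=2 (D, w=45) cum 96  ← median
  x=22 (C, w=8) cum 104
⇒ x* = 2
y-coordinate, sorted with cumulative weight:
  y=7 (C, w=8) cum 8
  y=21 (B, w=45) cum 53  ← median
  y=22 (A, w=6) cum 59
  y=25 (D, w=45) cum 104
⇒ y* = 21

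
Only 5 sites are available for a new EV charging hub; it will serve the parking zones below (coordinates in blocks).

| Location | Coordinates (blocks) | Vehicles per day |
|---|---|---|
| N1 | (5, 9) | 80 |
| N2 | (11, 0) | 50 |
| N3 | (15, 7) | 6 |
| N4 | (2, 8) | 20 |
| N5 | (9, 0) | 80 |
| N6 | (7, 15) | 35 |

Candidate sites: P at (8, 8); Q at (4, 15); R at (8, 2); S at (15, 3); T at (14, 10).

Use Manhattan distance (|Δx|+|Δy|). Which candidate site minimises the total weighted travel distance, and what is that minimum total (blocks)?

Total weighted distance at each candidate:
  P (8, 8): total = 2038
  Q (4, 15): total = 3659
  R (8, 2): total = 2092
  S (15, 3): total = 3434
  T (14, 10): total = 3374
Minimum is at P with total 2038 blocks.

P, total 2038 blocks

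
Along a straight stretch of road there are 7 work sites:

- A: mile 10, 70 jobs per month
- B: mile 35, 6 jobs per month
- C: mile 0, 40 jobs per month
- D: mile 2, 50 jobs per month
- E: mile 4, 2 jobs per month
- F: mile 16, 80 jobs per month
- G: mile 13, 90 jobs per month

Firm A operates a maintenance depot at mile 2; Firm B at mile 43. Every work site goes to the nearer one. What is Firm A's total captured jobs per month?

The indifferent point is the midpoint (2+43)/2 = 22.5; work sites left of it (closer to Firm A at 2) go to Firm A, those right go to Firm B.
  C at 0 (w=40) → Firm A
  D at 2 (w=50) → Firm A
  E at 4 (w=2) → Firm A
  A at 10 (w=70) → Firm A
  G at 13 (w=90) → Firm A
  F at 16 (w=80) → Firm A
  B at 35 (w=6) → Firm B
Firm A captures 332; Firm B captures 6.

332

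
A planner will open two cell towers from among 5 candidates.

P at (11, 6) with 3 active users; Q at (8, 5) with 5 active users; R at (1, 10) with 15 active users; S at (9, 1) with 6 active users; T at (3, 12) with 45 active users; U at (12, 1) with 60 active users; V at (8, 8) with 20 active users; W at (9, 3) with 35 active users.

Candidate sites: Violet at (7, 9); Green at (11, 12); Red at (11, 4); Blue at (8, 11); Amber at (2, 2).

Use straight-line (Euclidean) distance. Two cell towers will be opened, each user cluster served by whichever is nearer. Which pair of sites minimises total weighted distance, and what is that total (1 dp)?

{Violet, Red}, total 656.0

Evaluate every pair (each demand assigned to the nearer of the two):
  {Violet, Red}: total = 656.0
  {Red, Blue}: total = 707.0
  {Green, Red}: total = 924.4
  {Red, Amber}: total = 984.6
  {Violet, Amber}: total = 1210.0
  {Violet, Green}: total = 1217.0
  {Violet, Blue}: total = 1217.0
  {Blue, Amber}: total = 1335.9
  {Green, Blue}: total = 1431.7
  {Green, Amber}: total = 1525.4
Best pair: {Violet, Red} with total 656.0.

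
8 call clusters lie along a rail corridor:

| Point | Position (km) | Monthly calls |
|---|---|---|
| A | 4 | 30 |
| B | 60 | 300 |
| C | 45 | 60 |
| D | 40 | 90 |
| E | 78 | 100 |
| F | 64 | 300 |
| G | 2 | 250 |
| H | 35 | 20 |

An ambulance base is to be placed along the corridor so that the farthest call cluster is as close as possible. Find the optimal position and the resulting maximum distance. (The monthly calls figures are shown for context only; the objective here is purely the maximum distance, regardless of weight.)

location 40, max distance 38

The 1-center on a line is the midpoint of the two extreme points: leftmost at 2, rightmost at 78.
Optimal location = (2 + 78)/2 = 40; maximum distance = (78 − 2)/2 = 38.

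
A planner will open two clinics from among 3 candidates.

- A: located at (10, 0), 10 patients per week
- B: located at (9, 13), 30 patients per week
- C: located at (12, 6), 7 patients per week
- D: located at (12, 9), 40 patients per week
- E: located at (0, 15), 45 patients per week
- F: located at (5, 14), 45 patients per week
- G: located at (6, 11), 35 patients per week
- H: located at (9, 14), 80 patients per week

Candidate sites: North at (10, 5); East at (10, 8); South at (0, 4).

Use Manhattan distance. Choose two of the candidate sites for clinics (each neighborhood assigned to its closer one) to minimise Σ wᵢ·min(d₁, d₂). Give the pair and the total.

{East, South}, total 2203

Evaluate every pair (each demand assigned to the nearer of the two):
  {East, South}: total = 2203
  {North, East}: total = 2436
  {North, South}: total = 2856
Best pair: {East, South} with total 2203.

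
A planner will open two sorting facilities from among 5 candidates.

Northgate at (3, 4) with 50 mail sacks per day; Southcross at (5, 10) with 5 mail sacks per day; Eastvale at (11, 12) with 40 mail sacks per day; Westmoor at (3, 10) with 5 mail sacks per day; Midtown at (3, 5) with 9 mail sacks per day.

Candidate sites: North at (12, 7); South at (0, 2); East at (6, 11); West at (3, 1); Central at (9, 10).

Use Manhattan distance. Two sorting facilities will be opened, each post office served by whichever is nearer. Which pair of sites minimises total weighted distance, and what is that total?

{West, Central}, total 396

Evaluate every pair (each demand assigned to the nearer of the two):
  {West, Central}: total = 396
  {East, West}: total = 456
  {South, Central}: total = 514
  {North, West}: total = 521
  {South, East}: total = 574
  {North, South}: total = 649
  {East, Central}: total = 771
  {North, East}: total = 851
  {North, Central}: total = 909
  {South, West}: total = 1046
Best pair: {West, Central} with total 396.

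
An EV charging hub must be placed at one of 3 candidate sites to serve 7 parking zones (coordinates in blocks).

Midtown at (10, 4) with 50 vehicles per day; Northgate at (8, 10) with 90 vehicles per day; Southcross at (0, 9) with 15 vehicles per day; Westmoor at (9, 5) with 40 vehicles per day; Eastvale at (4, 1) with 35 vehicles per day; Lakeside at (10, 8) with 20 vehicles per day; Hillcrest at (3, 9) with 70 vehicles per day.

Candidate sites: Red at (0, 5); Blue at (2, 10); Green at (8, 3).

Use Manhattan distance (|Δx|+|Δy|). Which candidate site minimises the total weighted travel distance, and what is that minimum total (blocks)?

Total weighted distance at each candidate:
  Red (0, 5): total = 3170
  Blue (2, 10): total = 2490
  Green (8, 3): total = 2230
Minimum is at Green with total 2230 blocks.

Green, total 2230 blocks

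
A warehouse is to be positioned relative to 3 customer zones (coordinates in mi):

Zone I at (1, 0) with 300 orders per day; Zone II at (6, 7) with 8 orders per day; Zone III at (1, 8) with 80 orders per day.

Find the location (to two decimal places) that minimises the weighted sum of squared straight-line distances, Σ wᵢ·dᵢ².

(1.10, 1.79)

The minimiser of Σwᵢ‖p−pᵢ‖² is the weighted centroid p* = (Σwᵢpᵢ)/(Σwᵢ).
Σwᵢ = 388.
Σwᵢxᵢ = 300·1 + 8·6 + 80·1 = 428.
Σwᵢyᵢ = 300·0 + 8·7 + 80·8 = 696.
x* = 428/388 = 1.10, y* = 696/388 = 1.79.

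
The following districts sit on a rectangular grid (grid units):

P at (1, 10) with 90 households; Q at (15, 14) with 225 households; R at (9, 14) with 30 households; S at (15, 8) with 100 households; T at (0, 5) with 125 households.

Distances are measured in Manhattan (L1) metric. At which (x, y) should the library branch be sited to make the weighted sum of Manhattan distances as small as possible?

Manhattan distance separates: Σwᵢ(|x−xᵢ|+|y−yᵢ|) = Σwᵢ|x−xᵢ| + Σwᵢ|y−yᵢ|, so x and y are optimised independently as 1-D weighted medians.
Total weight W = 570; half = 285.
x-coordinate, sorted with cumulative weight:
  x=0 (T, w=125) cum 125
  x=1 (P, w=90) cum 215
  x=9 (R, w=30) cum 245
  x=15 (Q, w=225) cum 470  ← median
  x=15 (S, w=100) cum 570
⇒ x* = 15
y-coordinate, sorted with cumulative weight:
  y=5 (T, w=125) cum 125
  y=8 (S, w=100) cum 225
  y=10 (P, w=90) cum 315  ← median
  y=14 (Q, w=225) cum 540
  y=14 (R, w=30) cum 570
⇒ y* = 10

(15, 10)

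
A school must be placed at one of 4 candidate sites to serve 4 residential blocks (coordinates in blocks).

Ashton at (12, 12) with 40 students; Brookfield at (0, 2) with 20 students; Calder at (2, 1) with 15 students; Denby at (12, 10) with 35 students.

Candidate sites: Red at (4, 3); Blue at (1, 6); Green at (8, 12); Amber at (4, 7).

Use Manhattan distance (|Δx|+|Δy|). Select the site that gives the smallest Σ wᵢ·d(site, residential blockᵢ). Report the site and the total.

Green, total 985 blocks

Total weighted distance at each candidate:
  Red (4, 3): total = 1365
  Blue (1, 6): total = 1395
  Green (8, 12): total = 985
  Amber (4, 7): total = 1205
Minimum is at Green with total 985 blocks.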